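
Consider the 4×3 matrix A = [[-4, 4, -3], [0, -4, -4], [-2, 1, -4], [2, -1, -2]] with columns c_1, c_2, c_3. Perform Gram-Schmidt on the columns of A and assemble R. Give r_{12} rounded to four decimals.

c_1 = (-4, 0, -2, 2); ‖c_1‖ = 4.8990, so q_1 = (-0.8165, 0.0000, -0.4082, 0.4082).
r_{12} = q_1·c_2 = -4.0825.

r_{12} = -4.0825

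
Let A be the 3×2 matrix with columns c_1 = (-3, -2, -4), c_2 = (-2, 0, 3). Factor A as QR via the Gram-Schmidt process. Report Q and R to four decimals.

Q = [[-0.5571, -0.7643], [-0.3714, -0.1207], [-0.7428, 0.6335]], R = [[5.3852, -1.1142], [0.0000, 3.4291]]

c_1 = (-3, -2, -4); ‖c_1‖ = 5.3852, so e_1 = (-0.5571, -0.3714, -0.7428).
e_1·c_2 = (-0.5571)·(-2) + (-0.3714)·0 + (-0.7428)·3 = -1.1142.
u_2 = c_2 + 1.1142·e_1 = (-2.6207, -0.4138, 2.1724).
‖u_2‖ = 3.4291, so e_2 = (-0.7643, -0.1207, 0.6335).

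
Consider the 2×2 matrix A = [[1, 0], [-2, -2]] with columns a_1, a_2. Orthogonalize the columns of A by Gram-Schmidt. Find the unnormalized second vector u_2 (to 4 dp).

u_2 = (-0.8000, -0.4000)

a_1 = (1, -2); ‖a_1‖ = 2.2361, so e_1 = (0.4472, -0.8944).
e_1·a_2 = 0.4472·0 + (-0.8944)·(-2) = 1.7889.
u_2 = a_2 − 1.7889·e_1 = (-0.8000, -0.4000).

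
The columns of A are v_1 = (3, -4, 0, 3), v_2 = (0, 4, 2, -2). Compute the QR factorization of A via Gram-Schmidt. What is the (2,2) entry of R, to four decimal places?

r_{22} = 3.1249

q_1 = v_1/‖v_1‖ = (3, -4, 0, 3)/5.8310 = (0.5145, -0.6860, 0.0000, 0.5145).
r_{12} = q_1·v_2 = -3.7730.
u_2 = v_2 + 3.7730·q_1 = (1.9412, 1.4118, 2.0000, -0.0588).
r_{22} = ‖u_2‖ = 3.1249.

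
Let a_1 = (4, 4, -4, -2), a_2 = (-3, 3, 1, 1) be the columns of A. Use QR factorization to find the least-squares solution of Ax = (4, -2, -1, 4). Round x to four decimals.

x = (-0.0100, -0.7530)

a_1 = (4, 4, -4, -2); ‖a_1‖ = 7.2111, so q_1 = (0.5547, 0.5547, -0.5547, -0.2774).
q_1·a_2 = 0.5547·(-3) + 0.5547·3 + (-0.5547)·1 + (-0.2774)·1 = -0.8321.
u_2 = a_2 + 0.8321·q_1 = (-2.5385, 3.4615, 0.5385, 0.7692).
‖u_2‖ = 4.3941, so q_2 = (-0.5777, 0.7878, 0.1225, 0.1751).
Qᵀb = (0.5547, -3.3087).
Back-substitute: x_2 = -3.3087/4.3941 = -0.7530.
x_1 = (0.5547 + 0.8321·(-0.7530))/7.2111 = -0.0100.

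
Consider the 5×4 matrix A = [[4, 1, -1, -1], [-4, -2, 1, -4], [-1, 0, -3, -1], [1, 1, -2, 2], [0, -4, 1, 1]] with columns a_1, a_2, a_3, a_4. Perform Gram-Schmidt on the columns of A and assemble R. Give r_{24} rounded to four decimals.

e_1 = a_1/‖a_1‖ = (4, -4, -1, 1, 0)/5.8310 = (0.6860, -0.6860, -0.1715, 0.1715, 0.0000).
r_{12} = e_1·a_2 = 2.2295.
u_2 = a_2 − 2.2295·e_1 = (-0.5294, -0.4706, 0.3824, 0.6176, -4.0000).
‖u_2‖ = 4.1267, so e_2 = (-0.1283, -0.1140, 0.0927, 0.1497, -0.9693).
r_{24} = e_2·a_4 = -0.1782.

r_{24} = -0.1782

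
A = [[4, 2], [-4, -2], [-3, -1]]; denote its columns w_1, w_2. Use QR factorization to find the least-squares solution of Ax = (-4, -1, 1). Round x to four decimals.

w_1 = (4, -4, -3); ‖w_1‖ = 6.4031, so q_1 = (0.6247, -0.6247, -0.4685).
q_1·w_2 = 0.6247·2 + (-0.6247)·(-2) + (-0.4685)·(-1) = 2.9673.
u_2 = w_2 − 2.9673·q_1 = (0.1463, -0.1463, 0.3902).
‖u_2‖ = 0.4417, so q_2 = (0.3313, -0.3313, 0.8835).
Qᵀb = (-2.3426, -0.1104).
Back-substitute: x_2 = -0.1104/0.4417 = -0.2500.
x_1 = (-2.3426 − 2.9673·(-0.2500))/6.4031 = -0.2500.

x = (-0.2500, -0.2500)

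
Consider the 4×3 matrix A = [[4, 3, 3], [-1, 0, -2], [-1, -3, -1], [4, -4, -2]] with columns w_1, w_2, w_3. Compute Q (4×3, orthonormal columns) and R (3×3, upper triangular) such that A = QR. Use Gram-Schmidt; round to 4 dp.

w_1 = (4, -1, -1, 4); ‖w_1‖ = 5.8310, so e_1 = (0.6860, -0.1715, -0.1715, 0.6860).
e_1·w_2 = 0.6860·3 + (-0.1715)·0 + (-0.1715)·(-3) + 0.6860·(-4) = -0.1715.
u_2 = w_2 + 0.1715·e_1 = (3.1176, -0.0294, -3.0294, -3.8824).
‖u_2‖ = 5.8284, so e_2 = (0.5349, -0.0050, -0.5198, -0.6661).
e_1·w_3 = 0.6860·3 + (-0.1715)·(-2) + (-0.1715)·(-1) + 0.6860·(-2) = 1.2005; e_2·w_3 = 0.5349·3 + (-0.0050)·(-2) + (-0.5198)·(-1) + (-0.6661)·(-2) = 3.4668.
u_3 = w_3 − 1.2005·e_1 − 3.4668·e_2 = (0.3221, -1.7766, 1.0078, -0.5143).
‖u_3‖ = 2.1308, so e_3 = (0.1512, -0.8338, 0.4730, -0.2414).

Q = [[0.6860, 0.5349, 0.1512], [-0.1715, -0.0050, -0.8338], [-0.1715, -0.5198, 0.4730], [0.6860, -0.6661, -0.2414]], R = [[5.8310, -0.1715, 1.2005], [0.0000, 5.8284, 3.4668], [0.0000, 0.0000, 2.1308]]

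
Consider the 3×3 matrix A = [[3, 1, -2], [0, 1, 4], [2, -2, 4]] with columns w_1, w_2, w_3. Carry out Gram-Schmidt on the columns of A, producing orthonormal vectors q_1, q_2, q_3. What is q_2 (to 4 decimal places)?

q_2 = (0.5057, 0.4109, -0.7586)

q_1 = w_1/‖w_1‖ = (3, 0, 2)/3.6056 = (0.8321, 0.0000, 0.5547).
r_{12} = q_1·w_2 = -0.2774.
u_2 = w_2 + 0.2774·q_1 = (1.2308, 1.0000, -1.8462).
‖u_2‖ = 2.4337, so q_2 = (0.5057, 0.4109, -0.7586).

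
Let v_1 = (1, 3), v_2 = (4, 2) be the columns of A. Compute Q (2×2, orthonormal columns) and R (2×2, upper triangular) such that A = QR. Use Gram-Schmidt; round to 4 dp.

Q = [[0.3162, 0.9487], [0.9487, -0.3162]], R = [[3.1623, 3.1623], [0.0000, 3.1623]]

v_1 = (1, 3); ‖v_1‖ = 3.1623, so e_1 = (0.3162, 0.9487).
e_1·v_2 = 0.3162·4 + 0.9487·2 = 3.1623.
u_2 = v_2 − 3.1623·e_1 = (3.0000, -1.0000).
‖u_2‖ = 3.1623, so e_2 = (0.9487, -0.3162).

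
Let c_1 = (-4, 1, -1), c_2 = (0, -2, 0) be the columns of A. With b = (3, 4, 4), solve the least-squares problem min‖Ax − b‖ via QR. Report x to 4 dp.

e_1 = c_1/‖c_1‖ = (-4, 1, -1)/4.2426 = (-0.9428, 0.2357, -0.2357).
r_{12} = e_1·c_2 = -0.4714.
u_2 = c_2 + 0.4714·e_1 = (-0.4444, -1.8889, -0.1111).
‖u_2‖ = 1.9437, so e_2 = (-0.2287, -0.9718, -0.0572).
Qᵀb = (-2.8284, -4.8020).
Back-substitute: x_2 = -4.8020/1.9437 = -2.4706.
x_1 = (-2.8284 + 0.4714·(-2.4706))/4.2426 = -0.9412.

x = (-0.9412, -2.4706)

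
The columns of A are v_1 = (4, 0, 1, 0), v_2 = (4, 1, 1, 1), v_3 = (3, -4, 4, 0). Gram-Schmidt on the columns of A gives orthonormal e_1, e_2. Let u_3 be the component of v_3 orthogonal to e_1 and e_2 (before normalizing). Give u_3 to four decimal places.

v_1 = (4, 0, 1, 0); ‖v_1‖ = 4.1231, so e_1 = (0.9701, 0.0000, 0.2425, 0.0000).
e_1·v_2 = 0.9701·4 + 0.0000·1 + 0.2425·1 + 0.0000·1 = 4.1231.
u_2 = v_2 − 4.1231·e_1 = (0.0000, 1.0000, 0.0000, 1.0000).
‖u_2‖ = 1.4142, so e_2 = (0.0000, 0.7071, 0.0000, 0.7071).
e_1·v_3 = 0.9701·3 + 0.0000·(-4) + 0.2425·4 + 0.0000·0 = 3.8806; e_2·v_3 = 0.0000·3 + 0.7071·(-4) + 0.0000·4 + 0.7071·0 = -2.8284.
u_3 = v_3 − 3.8806·e_1 + 2.8284·e_2 = (-0.7647, -2.0000, 3.0588, 2.0000).

u_3 = (-0.7647, -2.0000, 3.0588, 2.0000)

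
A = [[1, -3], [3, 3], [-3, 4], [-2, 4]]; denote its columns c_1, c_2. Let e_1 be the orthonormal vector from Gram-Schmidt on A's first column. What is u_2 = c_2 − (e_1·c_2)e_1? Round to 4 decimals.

c_1 = (1, 3, -3, -2); ‖c_1‖ = 4.7958, so e_1 = (0.2085, 0.6255, -0.6255, -0.4170).
e_1·c_2 = 0.2085·(-3) + 0.6255·3 + (-0.6255)·4 + (-0.4170)·4 = -2.9192.
u_2 = c_2 + 2.9192·e_1 = (-2.3913, 4.8261, 2.1739, 2.7826).

u_2 = (-2.3913, 4.8261, 2.1739, 2.7826)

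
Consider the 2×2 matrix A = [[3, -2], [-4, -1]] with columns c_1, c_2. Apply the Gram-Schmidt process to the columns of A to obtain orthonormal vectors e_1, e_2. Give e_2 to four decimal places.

e_2 = (-0.8000, -0.6000)

c_1 = (3, -4); ‖c_1‖ = 5.0000, so e_1 = (0.6000, -0.8000).
e_1·c_2 = 0.6000·(-2) + (-0.8000)·(-1) = -0.4000.
u_2 = c_2 + 0.4000·e_1 = (-1.7600, -1.3200).
‖u_2‖ = 2.2000, so e_2 = (-0.8000, -0.6000).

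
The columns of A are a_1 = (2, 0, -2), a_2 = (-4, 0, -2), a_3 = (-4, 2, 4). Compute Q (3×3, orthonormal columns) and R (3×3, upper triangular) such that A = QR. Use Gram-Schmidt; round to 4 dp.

Q = [[0.7071, -0.7071, 0.0000], [0.0000, 0.0000, 1.0000], [-0.7071, -0.7071, 0.0000]], R = [[2.8284, -1.4142, -5.6569], [0.0000, 4.2426, 0.0000], [0.0000, 0.0000, 2.0000]]

q_1 = a_1/‖a_1‖ = (2, 0, -2)/2.8284 = (0.7071, 0.0000, -0.7071).
r_{12} = q_1·a_2 = -1.4142.
u_2 = a_2 + 1.4142·q_1 = (-3.0000, 0.0000, -3.0000).
‖u_2‖ = 4.2426, so q_2 = (-0.7071, 0.0000, -0.7071).
r_{13} = q_1·a_3 = -5.6569; r_{23} = q_2·a_3 = 0.0000.
u_3 = a_3 + 5.6569·q_1 + 0.0000·q_2 = (0.0000, 2.0000, 0.0000).
‖u_3‖ = 2.0000, so q_3 = (0.0000, 1.0000, 0.0000).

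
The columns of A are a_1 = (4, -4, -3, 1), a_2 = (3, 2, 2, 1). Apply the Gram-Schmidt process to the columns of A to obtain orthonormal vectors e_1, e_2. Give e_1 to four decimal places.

e_1 = (0.6172, -0.6172, -0.4629, 0.1543)

a_1 = (4, -4, -3, 1); ‖a_1‖ = 6.4807, so e_1 = (0.6172, -0.6172, -0.4629, 0.1543).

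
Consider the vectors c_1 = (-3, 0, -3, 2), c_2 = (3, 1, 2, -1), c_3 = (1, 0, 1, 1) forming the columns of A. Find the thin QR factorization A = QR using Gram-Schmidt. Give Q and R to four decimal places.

c_1 = (-3, 0, -3, 2); ‖c_1‖ = 4.6904, so e_1 = (-0.6396, 0.0000, -0.6396, 0.4264).
e_1·c_2 = (-0.6396)·3 + 0.0000·1 + (-0.6396)·2 + 0.4264·(-1) = -3.6244.
u_2 = c_2 + 3.6244·e_1 = (0.6818, 1.0000, -0.3182, 0.5455).
‖u_2‖ = 1.3652, so e_2 = (0.4994, 0.7325, -0.2331, 0.3996).
e_1·c_3 = (-0.6396)·1 + 0.0000·0 + (-0.6396)·1 + 0.4264·1 = -0.8528; e_2·c_3 = 0.4994·1 + 0.7325·0 + (-0.2331)·1 + 0.3996·1 = 0.6659.
u_3 = c_3 + 0.8528·e_1 − 0.6659·e_2 = (0.1220, -0.4878, 0.6098, 1.0976).
‖u_3‖ = 1.3525, so e_3 = (0.0902, -0.3607, 0.4508, 0.8115).

Q = [[-0.6396, 0.4994, 0.0902], [0.0000, 0.7325, -0.3607], [-0.6396, -0.2331, 0.4508], [0.4264, 0.3996, 0.8115]], R = [[4.6904, -3.6244, -0.8528], [0.0000, 1.3652, 0.6659], [0.0000, 0.0000, 1.3525]]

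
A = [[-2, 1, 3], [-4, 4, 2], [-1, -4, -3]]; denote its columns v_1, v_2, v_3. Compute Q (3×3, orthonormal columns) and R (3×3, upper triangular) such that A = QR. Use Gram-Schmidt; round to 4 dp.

Q = [[-0.4364, -0.0685, 0.8971], [-0.8729, 0.2741, -0.4037], [-0.2182, -0.9593, -0.1794]], R = [[4.5826, -3.0551, -2.4004], [0.0000, 4.8648, 3.2204], [0.0000, 0.0000, 2.4222]]

v_1 = (-2, -4, -1); ‖v_1‖ = 4.5826, so q_1 = (-0.4364, -0.8729, -0.2182).
q_1·v_2 = (-0.4364)·1 + (-0.8729)·4 + (-0.2182)·(-4) = -3.0551.
u_2 = v_2 + 3.0551·q_1 = (-0.3333, 1.3333, -4.6667).
‖u_2‖ = 4.8648, so q_2 = (-0.0685, 0.2741, -0.9593).
q_1·v_3 = (-0.4364)·3 + (-0.8729)·2 + (-0.2182)·(-3) = -2.4004; q_2·v_3 = (-0.0685)·3 + 0.2741·2 + (-0.9593)·(-3) = 3.2204.
u_3 = v_3 + 2.4004·q_1 − 3.2204·q_2 = (2.1730, -0.9779, -0.4346).
‖u_3‖ = 2.4222, so q_3 = (0.8971, -0.4037, -0.1794).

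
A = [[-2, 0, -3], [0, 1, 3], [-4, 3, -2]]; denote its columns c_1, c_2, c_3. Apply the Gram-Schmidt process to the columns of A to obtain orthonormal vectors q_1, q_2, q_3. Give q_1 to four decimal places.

q_1 = (-0.4472, 0.0000, -0.8944)

c_1 = (-2, 0, -4); ‖c_1‖ = 4.4721, so q_1 = (-0.4472, 0.0000, -0.8944).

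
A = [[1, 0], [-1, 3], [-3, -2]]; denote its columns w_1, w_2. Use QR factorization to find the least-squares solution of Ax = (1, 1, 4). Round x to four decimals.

e_1 = w_1/‖w_1‖ = (1, -1, -3)/3.3166 = (0.3015, -0.3015, -0.9045).
r_{12} = e_1·w_2 = 0.9045.
u_2 = w_2 − 0.9045·e_1 = (-0.2727, 3.2727, -1.1818).
‖u_2‖ = 3.4902, so e_2 = (-0.0781, 0.9377, -0.3386).
Qᵀb = (-3.6181, -0.4949).
Back-substitute: x_2 = -0.4949/3.4902 = -0.1418.
x_1 = (-3.6181 − 0.9045·(-0.1418))/3.3166 = -1.0522.

x = (-1.0522, -0.1418)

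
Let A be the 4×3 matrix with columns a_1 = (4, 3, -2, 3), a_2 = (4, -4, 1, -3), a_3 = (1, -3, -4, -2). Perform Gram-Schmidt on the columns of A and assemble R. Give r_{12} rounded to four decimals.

r_{12} = -1.1355

a_1 = (4, 3, -2, 3); ‖a_1‖ = 6.1644, so e_1 = (0.6489, 0.4867, -0.3244, 0.4867).
r_{12} = e_1·a_2 = -1.1355.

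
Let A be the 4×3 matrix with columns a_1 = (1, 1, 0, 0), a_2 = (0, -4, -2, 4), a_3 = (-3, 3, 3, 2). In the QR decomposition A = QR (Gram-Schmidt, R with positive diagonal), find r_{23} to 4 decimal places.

r_{23} = -1.8898

a_1 = (1, 1, 0, 0); ‖a_1‖ = 1.4142, so q_1 = (0.7071, 0.7071, 0.0000, 0.0000).
q_1·a_2 = 0.7071·0 + 0.7071·(-4) + 0.0000·(-2) + 0.0000·4 = -2.8284.
u_2 = a_2 + 2.8284·q_1 = (2.0000, -2.0000, -2.0000, 4.0000).
‖u_2‖ = 5.2915, so q_2 = (0.3780, -0.3780, -0.3780, 0.7559).
r_{23} = q_2·a_3 = -1.8898.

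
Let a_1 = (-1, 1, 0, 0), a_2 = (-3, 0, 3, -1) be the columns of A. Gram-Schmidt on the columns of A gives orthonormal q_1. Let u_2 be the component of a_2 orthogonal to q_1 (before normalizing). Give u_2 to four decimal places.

a_1 = (-1, 1, 0, 0); ‖a_1‖ = 1.4142, so q_1 = (-0.7071, 0.7071, 0.0000, 0.0000).
q_1·a_2 = (-0.7071)·(-3) + 0.7071·0 + 0.0000·3 + 0.0000·(-1) = 2.1213.
u_2 = a_2 − 2.1213·q_1 = (-1.5000, -1.5000, 3.0000, -1.0000).

u_2 = (-1.5000, -1.5000, 3.0000, -1.0000)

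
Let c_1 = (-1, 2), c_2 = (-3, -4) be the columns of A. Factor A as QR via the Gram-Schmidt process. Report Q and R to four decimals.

c_1 = (-1, 2); ‖c_1‖ = 2.2361, so e_1 = (-0.4472, 0.8944).
e_1·c_2 = (-0.4472)·(-3) + 0.8944·(-4) = -2.2361.
u_2 = c_2 + 2.2361·e_1 = (-4.0000, -2.0000).
‖u_2‖ = 4.4721, so e_2 = (-0.8944, -0.4472).

Q = [[-0.4472, -0.8944], [0.8944, -0.4472]], R = [[2.2361, -2.2361], [0.0000, 4.4721]]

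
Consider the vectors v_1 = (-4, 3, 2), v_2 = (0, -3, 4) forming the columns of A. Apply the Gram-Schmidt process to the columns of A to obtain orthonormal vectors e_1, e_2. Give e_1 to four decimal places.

e_1 = (-0.7428, 0.5571, 0.3714)

e_1 = v_1/‖v_1‖ = (-4, 3, 2)/5.3852 = (-0.7428, 0.5571, 0.3714).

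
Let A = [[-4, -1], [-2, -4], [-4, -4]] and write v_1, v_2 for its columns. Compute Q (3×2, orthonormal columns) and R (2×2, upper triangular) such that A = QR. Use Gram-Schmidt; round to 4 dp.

Q = [[-0.6667, 0.6302], [-0.3333, -0.7297], [-0.6667, -0.2653]], R = [[6.0000, 4.6667], [0.0000, 3.3500]]

v_1 = (-4, -2, -4); ‖v_1‖ = 6.0000, so e_1 = (-0.6667, -0.3333, -0.6667).
e_1·v_2 = (-0.6667)·(-1) + (-0.3333)·(-4) + (-0.6667)·(-4) = 4.6667.
u_2 = v_2 − 4.6667·e_1 = (2.1111, -2.4444, -0.8889).
‖u_2‖ = 3.3500, so e_2 = (0.6302, -0.7297, -0.2653).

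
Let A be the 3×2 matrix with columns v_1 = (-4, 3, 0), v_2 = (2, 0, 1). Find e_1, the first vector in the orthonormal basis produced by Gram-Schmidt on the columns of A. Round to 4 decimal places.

e_1 = (-0.8000, 0.6000, 0.0000)

e_1 = v_1/‖v_1‖ = (-4, 3, 0)/5.0000 = (-0.8000, 0.6000, 0.0000).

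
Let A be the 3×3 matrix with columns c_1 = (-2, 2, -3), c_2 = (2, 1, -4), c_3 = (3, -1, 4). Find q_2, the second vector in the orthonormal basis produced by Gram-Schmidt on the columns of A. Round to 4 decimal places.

q_2 = (0.8170, -0.0454, -0.5749)

c_1 = (-2, 2, -3); ‖c_1‖ = 4.1231, so q_1 = (-0.4851, 0.4851, -0.7276).
q_1·c_2 = (-0.4851)·2 + 0.4851·1 + (-0.7276)·(-4) = 2.4254.
u_2 = c_2 − 2.4254·q_1 = (3.1765, -0.1765, -2.2353).
‖u_2‖ = 3.8881, so q_2 = (0.8170, -0.0454, -0.5749).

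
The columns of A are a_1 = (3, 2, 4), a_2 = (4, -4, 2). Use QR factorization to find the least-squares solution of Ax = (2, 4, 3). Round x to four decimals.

e_1 = a_1/‖a_1‖ = (3, 2, 4)/5.3852 = (0.5571, 0.3714, 0.7428).
r_{12} = e_1·a_2 = 2.2283.
u_2 = a_2 − 2.2283·e_1 = (2.7586, -4.8276, 0.3448).
‖u_2‖ = 5.5709, so e_2 = (0.4952, -0.8666, 0.0619).
Qᵀb = (4.8281, -2.2902).
Back-substitute: x_2 = -2.2902/5.5709 = -0.4111.
x_1 = (4.8281 − 2.2283·(-0.4111))/5.3852 = 1.0667.

x = (1.0667, -0.4111)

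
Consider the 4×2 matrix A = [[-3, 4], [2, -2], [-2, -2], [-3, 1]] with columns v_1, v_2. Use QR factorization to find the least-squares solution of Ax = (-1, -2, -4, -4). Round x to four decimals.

x = (1.2588, 0.9153)

e_1 = v_1/‖v_1‖ = (-3, 2, -2, -3)/5.0990 = (-0.5883, 0.3922, -0.3922, -0.5883).
r_{12} = e_1·v_2 = -2.9417.
u_2 = v_2 + 2.9417·e_1 = (2.2692, -0.8462, -3.1538, -0.7308).
‖u_2‖ = 4.0430, so e_2 = (0.5613, -0.2093, -0.7801, -0.1807).
Qᵀb = (3.7262, 3.7006).
Back-substitute: x_2 = 3.7006/4.0430 = 0.9153.
x_1 = (3.7262 + 2.9417·0.9153)/5.0990 = 1.2588.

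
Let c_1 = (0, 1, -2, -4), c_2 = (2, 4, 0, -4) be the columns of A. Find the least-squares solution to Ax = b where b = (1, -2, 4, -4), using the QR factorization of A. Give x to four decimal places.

x = (0.0449, 0.2528)

c_1 = (0, 1, -2, -4); ‖c_1‖ = 4.5826, so e_1 = (0.0000, 0.2182, -0.4364, -0.8729).
e_1·c_2 = 0.0000·2 + 0.2182·4 + (-0.4364)·0 + (-0.8729)·(-4) = 4.3644.
u_2 = c_2 − 4.3644·e_1 = (2.0000, 3.0476, 1.9048, -0.1905).
‖u_2‖ = 4.1173, so e_2 = (0.4858, 0.7402, 0.4626, -0.0463).
Qᵀb = (1.3093, 1.0409).
Back-substitute: x_2 = 1.0409/4.1173 = 0.2528.
x_1 = (1.3093 − 4.3644·0.2528)/4.5826 = 0.0449.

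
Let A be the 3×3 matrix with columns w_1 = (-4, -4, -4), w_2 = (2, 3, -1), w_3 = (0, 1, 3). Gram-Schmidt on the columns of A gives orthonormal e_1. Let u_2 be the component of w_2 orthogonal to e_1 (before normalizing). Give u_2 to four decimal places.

w_1 = (-4, -4, -4); ‖w_1‖ = 6.9282, so e_1 = (-0.5774, -0.5774, -0.5774).
e_1·w_2 = (-0.5774)·2 + (-0.5774)·3 + (-0.5774)·(-1) = -2.3094.
u_2 = w_2 + 2.3094·e_1 = (0.6667, 1.6667, -2.3333).

u_2 = (0.6667, 1.6667, -2.3333)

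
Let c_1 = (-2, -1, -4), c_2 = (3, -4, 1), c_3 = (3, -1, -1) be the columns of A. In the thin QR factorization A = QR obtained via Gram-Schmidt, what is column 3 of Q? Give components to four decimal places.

e_3 = (0.7528, 0.4428, -0.4871)

e_1 = c_1/‖c_1‖ = (-2, -1, -4)/4.5826 = (-0.4364, -0.2182, -0.8729).
r_{12} = e_1·c_2 = -1.3093.
u_2 = c_2 + 1.3093·e_1 = (2.4286, -4.2857, -0.1429).
‖u_2‖ = 4.9281, so e_2 = (0.4928, -0.8697, -0.0290).
r_{13} = e_1·c_3 = -0.2182; r_{23} = e_2·c_3 = 2.3771.
u_3 = c_3 + 0.2182·e_1 − 2.3771·e_2 = (1.7333, 1.0196, -1.1216).
‖u_3‖ = 2.3026, so e_3 = (0.7528, 0.4428, -0.4871).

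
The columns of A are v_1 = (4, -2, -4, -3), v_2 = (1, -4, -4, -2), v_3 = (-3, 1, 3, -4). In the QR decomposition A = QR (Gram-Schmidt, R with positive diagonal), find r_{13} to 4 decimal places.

r_{13} = -2.0870

e_1 = v_1/‖v_1‖ = (4, -2, -4, -3)/6.7082 = (0.5963, -0.2981, -0.5963, -0.4472).
r_{13} = e_1·v_3 = -2.0870.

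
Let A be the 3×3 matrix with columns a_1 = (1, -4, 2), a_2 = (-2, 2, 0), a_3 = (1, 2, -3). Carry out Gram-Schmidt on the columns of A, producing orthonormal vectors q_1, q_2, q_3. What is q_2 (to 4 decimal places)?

q_2 = (-0.8468, 0.0529, 0.5293)

a_1 = (1, -4, 2); ‖a_1‖ = 4.5826, so q_1 = (0.2182, -0.8729, 0.4364).
q_1·a_2 = 0.2182·(-2) + (-0.8729)·2 + 0.4364·0 = -2.1822.
u_2 = a_2 + 2.1822·q_1 = (-1.5238, 0.0952, 0.9524).
‖u_2‖ = 1.7995, so q_2 = (-0.8468, 0.0529, 0.5293).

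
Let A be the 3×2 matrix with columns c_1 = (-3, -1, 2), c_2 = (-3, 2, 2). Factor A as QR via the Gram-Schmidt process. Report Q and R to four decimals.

c_1 = (-3, -1, 2); ‖c_1‖ = 3.7417, so e_1 = (-0.8018, -0.2673, 0.5345).
e_1·c_2 = (-0.8018)·(-3) + (-0.2673)·2 + 0.5345·2 = 2.9399.
u_2 = c_2 − 2.9399·e_1 = (-0.6429, 2.7857, 0.4286).
‖u_2‖ = 2.8909, so e_2 = (-0.2224, 0.9636, 0.1482).

Q = [[-0.8018, -0.2224], [-0.2673, 0.9636], [0.5345, 0.1482]], R = [[3.7417, 2.9399], [0.0000, 2.8909]]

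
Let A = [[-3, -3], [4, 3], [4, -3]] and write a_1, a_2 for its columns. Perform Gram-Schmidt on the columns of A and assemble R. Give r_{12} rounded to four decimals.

r_{12} = 1.4056

a_1 = (-3, 4, 4); ‖a_1‖ = 6.4031, so q_1 = (-0.4685, 0.6247, 0.6247).
r_{12} = q_1·a_2 = 1.4056.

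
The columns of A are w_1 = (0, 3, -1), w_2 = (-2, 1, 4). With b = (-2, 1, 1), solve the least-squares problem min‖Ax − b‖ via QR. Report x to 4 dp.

x = (0.2440, 0.4402)

w_1 = (0, 3, -1); ‖w_1‖ = 3.1623, so q_1 = (0.0000, 0.9487, -0.3162).
q_1·w_2 = 0.0000·(-2) + 0.9487·1 + (-0.3162)·4 = -0.3162.
u_2 = w_2 + 0.3162·q_1 = (-2.0000, 1.3000, 3.9000).
‖u_2‖ = 4.5717, so q_2 = (-0.4375, 0.2844, 0.8531).
Qᵀb = (0.6325, 2.0124).
Back-substitute: x_2 = 2.0124/4.5717 = 0.4402.
x_1 = (0.6325 + 0.3162·0.4402)/3.1623 = 0.2440.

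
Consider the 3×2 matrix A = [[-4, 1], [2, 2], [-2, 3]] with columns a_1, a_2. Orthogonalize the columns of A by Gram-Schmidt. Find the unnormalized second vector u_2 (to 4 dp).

q_1 = a_1/‖a_1‖ = (-4, 2, -2)/4.8990 = (-0.8165, 0.4082, -0.4082).
r_{12} = q_1·a_2 = -1.2247.
u_2 = a_2 + 1.2247·q_1 = (0.0000, 2.5000, 2.5000).

u_2 = (0.0000, 2.5000, 2.5000)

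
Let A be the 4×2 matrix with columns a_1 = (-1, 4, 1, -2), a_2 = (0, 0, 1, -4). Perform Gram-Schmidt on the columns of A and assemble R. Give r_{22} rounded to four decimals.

a_1 = (-1, 4, 1, -2); ‖a_1‖ = 4.6904, so q_1 = (-0.2132, 0.8528, 0.2132, -0.4264).
q_1·a_2 = (-0.2132)·0 + 0.8528·0 + 0.2132·1 + (-0.4264)·(-4) = 1.9188.
u_2 = a_2 − 1.9188·q_1 = (0.4091, -1.6364, 0.5909, -3.1818).
r_{22} = ‖u_2‖ = 3.6494.

r_{22} = 3.6494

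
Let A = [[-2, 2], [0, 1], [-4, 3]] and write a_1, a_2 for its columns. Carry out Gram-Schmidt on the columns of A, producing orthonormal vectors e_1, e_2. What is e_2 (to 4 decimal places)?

a_1 = (-2, 0, -4); ‖a_1‖ = 4.4721, so e_1 = (-0.4472, 0.0000, -0.8944).
e_1·a_2 = (-0.4472)·2 + 0.0000·1 + (-0.8944)·3 = -3.5777.
u_2 = a_2 + 3.5777·e_1 = (0.4000, 1.0000, -0.2000).
‖u_2‖ = 1.0954, so e_2 = (0.3651, 0.9129, -0.1826).

e_2 = (0.3651, 0.9129, -0.1826)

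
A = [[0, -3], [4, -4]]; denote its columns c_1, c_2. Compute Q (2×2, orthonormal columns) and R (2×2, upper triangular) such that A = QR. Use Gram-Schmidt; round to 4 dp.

c_1 = (0, 4); ‖c_1‖ = 4.0000, so q_1 = (0.0000, 1.0000).
q_1·c_2 = 0.0000·(-3) + 1.0000·(-4) = -4.0000.
u_2 = c_2 + 4.0000·q_1 = (-3.0000, 0.0000).
‖u_2‖ = 3.0000, so q_2 = (-1.0000, 0.0000).

Q = [[0.0000, -1.0000], [1.0000, 0.0000]], R = [[4.0000, -4.0000], [0.0000, 3.0000]]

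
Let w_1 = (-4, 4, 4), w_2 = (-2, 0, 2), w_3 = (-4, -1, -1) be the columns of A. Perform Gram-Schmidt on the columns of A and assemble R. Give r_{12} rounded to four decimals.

e_1 = w_1/‖w_1‖ = (-4, 4, 4)/6.9282 = (-0.5774, 0.5774, 0.5774).
r_{12} = e_1·w_2 = 2.3094.

r_{12} = 2.3094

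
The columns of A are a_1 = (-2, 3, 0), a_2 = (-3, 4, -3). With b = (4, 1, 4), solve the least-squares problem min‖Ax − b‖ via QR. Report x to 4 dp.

e_1 = a_1/‖a_1‖ = (-2, 3, 0)/3.6056 = (-0.5547, 0.8321, 0.0000).
r_{12} = e_1·a_2 = 4.9923.
u_2 = a_2 − 4.9923·e_1 = (-0.2308, -0.1538, -3.0000).
‖u_2‖ = 3.0128, so e_2 = (-0.0766, -0.0511, -0.9958).
Qᵀb = (-1.3868, -4.3405).
Back-substitute: x_2 = -4.3405/3.0128 = -1.4407.
x_1 = (-1.3868 − 4.9923·(-1.4407))/3.6056 = 1.6102.

x = (1.6102, -1.4407)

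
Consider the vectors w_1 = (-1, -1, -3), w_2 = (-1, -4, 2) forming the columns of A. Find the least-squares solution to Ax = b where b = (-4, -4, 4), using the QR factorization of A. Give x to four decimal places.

x = (-0.2435, 1.3217)

e_1 = w_1/‖w_1‖ = (-1, -1, -3)/3.3166 = (-0.3015, -0.3015, -0.9045).
r_{12} = e_1·w_2 = -0.3015.
u_2 = w_2 + 0.3015·e_1 = (-1.0909, -4.0909, 1.7273).
‖u_2‖ = 4.5726, so e_2 = (-0.2386, -0.8946, 0.3777).
Qᵀb = (-1.2060, 6.0438).
Back-substitute: x_2 = 6.0438/4.5726 = 1.3217.
x_1 = (-1.2060 + 0.3015·1.3217)/3.3166 = -0.2435.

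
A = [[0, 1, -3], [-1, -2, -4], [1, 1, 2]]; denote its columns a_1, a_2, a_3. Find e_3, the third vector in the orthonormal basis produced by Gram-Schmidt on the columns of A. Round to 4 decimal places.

e_3 = (-0.5774, -0.5774, -0.5774)

a_1 = (0, -1, 1); ‖a_1‖ = 1.4142, so e_1 = (0.0000, -0.7071, 0.7071).
e_1·a_2 = 0.0000·1 + (-0.7071)·(-2) + 0.7071·1 = 2.1213.
u_2 = a_2 − 2.1213·e_1 = (1.0000, -0.5000, -0.5000).
‖u_2‖ = 1.2247, so e_2 = (0.8165, -0.4082, -0.4082).
e_1·a_3 = 0.0000·(-3) + (-0.7071)·(-4) + 0.7071·2 = 4.2426; e_2·a_3 = 0.8165·(-3) + (-0.4082)·(-4) + (-0.4082)·2 = -1.6330.
u_3 = a_3 − 4.2426·e_1 + 1.6330·e_2 = (-1.6667, -1.6667, -1.6667).
‖u_3‖ = 2.8868, so e_3 = (-0.5774, -0.5774, -0.5774).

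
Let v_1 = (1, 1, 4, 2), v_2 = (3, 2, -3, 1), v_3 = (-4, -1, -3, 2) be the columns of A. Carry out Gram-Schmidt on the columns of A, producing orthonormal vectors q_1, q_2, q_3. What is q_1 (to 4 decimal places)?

q_1 = (0.2132, 0.2132, 0.8528, 0.4264)

v_1 = (1, 1, 4, 2); ‖v_1‖ = 4.6904, so q_1 = (0.2132, 0.2132, 0.8528, 0.4264).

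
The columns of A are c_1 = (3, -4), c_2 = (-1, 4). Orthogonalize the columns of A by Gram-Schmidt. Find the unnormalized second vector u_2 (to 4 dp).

u_2 = (1.2800, 0.9600)

c_1 = (3, -4); ‖c_1‖ = 5.0000, so q_1 = (0.6000, -0.8000).
q_1·c_2 = 0.6000·(-1) + (-0.8000)·4 = -3.8000.
u_2 = c_2 + 3.8000·q_1 = (1.2800, 0.9600).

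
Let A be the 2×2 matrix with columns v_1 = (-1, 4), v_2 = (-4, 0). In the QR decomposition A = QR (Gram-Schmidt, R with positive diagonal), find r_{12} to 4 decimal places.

v_1 = (-1, 4); ‖v_1‖ = 4.1231, so q_1 = (-0.2425, 0.9701).
r_{12} = q_1·v_2 = 0.9701.

r_{12} = 0.9701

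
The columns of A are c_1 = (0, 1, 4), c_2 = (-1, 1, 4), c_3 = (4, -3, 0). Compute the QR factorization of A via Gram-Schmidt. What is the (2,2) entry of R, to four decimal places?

r_{22} = 1.0000

c_1 = (0, 1, 4); ‖c_1‖ = 4.1231, so e_1 = (0.0000, 0.2425, 0.9701).
e_1·c_2 = 0.0000·(-1) + 0.2425·1 + 0.9701·4 = 4.1231.
u_2 = c_2 − 4.1231·e_1 = (-1.0000, 0.0000, 0.0000).
r_{22} = ‖u_2‖ = 1.0000.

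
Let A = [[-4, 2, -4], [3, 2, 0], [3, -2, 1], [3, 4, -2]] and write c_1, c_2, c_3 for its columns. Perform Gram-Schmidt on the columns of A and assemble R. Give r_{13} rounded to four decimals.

c_1 = (-4, 3, 3, 3); ‖c_1‖ = 6.5574, so q_1 = (-0.6100, 0.4575, 0.4575, 0.4575).
r_{13} = q_1·c_3 = 1.9825.

r_{13} = 1.9825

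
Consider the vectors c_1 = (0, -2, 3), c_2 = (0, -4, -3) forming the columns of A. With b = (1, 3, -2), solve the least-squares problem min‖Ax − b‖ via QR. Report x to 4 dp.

c_1 = (0, -2, 3); ‖c_1‖ = 3.6056, so e_1 = (0.0000, -0.5547, 0.8321).
e_1·c_2 = 0.0000·0 + (-0.5547)·(-4) + 0.8321·(-3) = -0.2774.
u_2 = c_2 + 0.2774·e_1 = (0.0000, -4.1538, -2.7692).
‖u_2‖ = 4.9923, so e_2 = (0.0000, -0.8321, -0.5547).
Qᵀb = (-3.3282, -1.3868).
Back-substitute: x_2 = -1.3868/4.9923 = -0.2778.
x_1 = (-3.3282 + 0.2774·(-0.2778))/3.6056 = -0.9444.

x = (-0.9444, -0.2778)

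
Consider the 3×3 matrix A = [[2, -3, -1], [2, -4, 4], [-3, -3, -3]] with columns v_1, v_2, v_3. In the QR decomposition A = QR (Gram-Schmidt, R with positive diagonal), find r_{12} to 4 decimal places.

r_{12} = -1.2127

v_1 = (2, 2, -3); ‖v_1‖ = 4.1231, so e_1 = (0.4851, 0.4851, -0.7276).
r_{12} = e_1·v_2 = -1.2127.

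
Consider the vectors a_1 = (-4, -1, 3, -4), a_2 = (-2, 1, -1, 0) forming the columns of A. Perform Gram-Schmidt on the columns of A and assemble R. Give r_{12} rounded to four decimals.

r_{12} = 0.6172

q_1 = a_1/‖a_1‖ = (-4, -1, 3, -4)/6.4807 = (-0.6172, -0.1543, 0.4629, -0.6172).
r_{12} = q_1·a_2 = 0.6172.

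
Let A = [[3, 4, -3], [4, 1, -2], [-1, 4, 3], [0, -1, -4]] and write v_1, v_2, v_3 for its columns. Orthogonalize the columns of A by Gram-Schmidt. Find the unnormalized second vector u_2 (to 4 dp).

u_2 = (2.6154, -0.8462, 4.4615, -1.0000)

v_1 = (3, 4, -1, 0); ‖v_1‖ = 5.0990, so e_1 = (0.5883, 0.7845, -0.1961, 0.0000).
e_1·v_2 = 0.5883·4 + 0.7845·1 + (-0.1961)·4 + 0.0000·(-1) = 2.3534.
u_2 = v_2 − 2.3534·e_1 = (2.6154, -0.8462, 4.4615, -1.0000).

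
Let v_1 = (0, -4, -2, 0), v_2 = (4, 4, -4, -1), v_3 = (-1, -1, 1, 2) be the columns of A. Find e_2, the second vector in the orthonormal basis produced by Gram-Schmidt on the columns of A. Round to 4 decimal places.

e_2 = (0.5911, 0.3546, -0.7093, -0.1478)

e_1 = v_1/‖v_1‖ = (0, -4, -2, 0)/4.4721 = (0.0000, -0.8944, -0.4472, 0.0000).
r_{12} = e_1·v_2 = -1.7889.
u_2 = v_2 + 1.7889·e_1 = (4.0000, 2.4000, -4.8000, -1.0000).
‖u_2‖ = 6.7676, so e_2 = (0.5911, 0.3546, -0.7093, -0.1478).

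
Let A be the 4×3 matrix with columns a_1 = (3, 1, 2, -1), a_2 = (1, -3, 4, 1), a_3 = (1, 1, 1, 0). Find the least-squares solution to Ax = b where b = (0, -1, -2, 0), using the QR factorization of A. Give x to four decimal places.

e_1 = a_1/‖a_1‖ = (3, 1, 2, -1)/3.8730 = (0.7746, 0.2582, 0.5164, -0.2582).
r_{12} = e_1·a_2 = 1.8074.
u_2 = a_2 − 1.8074·e_1 = (-0.4000, -3.4667, 3.0667, 1.4667).
‖u_2‖ = 4.8717, so e_2 = (-0.0821, -0.7116, 0.6295, 0.3011).
r_{13} = e_1·a_3 = 1.5492; r_{23} = e_2·a_3 = -0.1642.
u_3 = a_3 − 1.5492·e_1 + 0.1642·e_2 = (-0.2135, 0.4831, 0.3034, 0.4494).
‖u_3‖ = 0.7570, so e_3 = (-0.2820, 0.6382, 0.4008, 0.5937).
Qᵀb = (-1.2910, -0.5474, -1.4398).
Back-substitute: x_3 = -1.4398/0.7570 = -1.9020.
x_2 = (-0.5474 + 0.1642·(-1.9020))/4.8717 = -0.1765.
x_1 = (-1.2910 − 1.8074·(-0.1765) − 1.5492·(-1.9020))/3.8730 = 0.5098.

x = (0.5098, -0.1765, -1.9020)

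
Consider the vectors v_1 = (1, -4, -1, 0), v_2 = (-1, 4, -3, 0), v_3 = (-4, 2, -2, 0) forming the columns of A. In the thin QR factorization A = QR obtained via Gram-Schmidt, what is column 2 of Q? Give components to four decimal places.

v_1 = (1, -4, -1, 0); ‖v_1‖ = 4.2426, so q_1 = (0.2357, -0.9428, -0.2357, 0.0000).
q_1·v_2 = 0.2357·(-1) + (-0.9428)·4 + (-0.2357)·(-3) + 0.0000·0 = -3.2998.
u_2 = v_2 + 3.2998·q_1 = (-0.2222, 0.8889, -3.7778, 0.0000).
‖u_2‖ = 3.8873, so q_2 = (-0.0572, 0.2287, -0.9718, 0.0000).

q_2 = (-0.0572, 0.2287, -0.9718, 0.0000)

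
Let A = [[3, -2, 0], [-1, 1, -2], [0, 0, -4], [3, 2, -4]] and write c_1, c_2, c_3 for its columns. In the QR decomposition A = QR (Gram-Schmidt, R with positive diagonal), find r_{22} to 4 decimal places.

c_1 = (3, -1, 0, 3); ‖c_1‖ = 4.3589, so e_1 = (0.6882, -0.2294, 0.0000, 0.6882).
e_1·c_2 = 0.6882·(-2) + (-0.2294)·1 + 0.0000·0 + 0.6882·2 = -0.2294.
u_2 = c_2 + 0.2294·e_1 = (-1.8421, 0.9474, 0.0000, 2.1579).
r_{22} = ‖u_2‖ = 2.9912.

r_{22} = 2.9912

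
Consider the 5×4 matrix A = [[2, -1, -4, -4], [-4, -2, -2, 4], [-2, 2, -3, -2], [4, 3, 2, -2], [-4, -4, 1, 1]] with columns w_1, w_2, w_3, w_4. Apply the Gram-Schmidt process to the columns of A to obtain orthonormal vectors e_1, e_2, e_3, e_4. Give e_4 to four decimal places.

e_1 = w_1/‖w_1‖ = (2, -4, -2, 4, -4)/7.4833 = (0.2673, -0.5345, -0.2673, 0.5345, -0.5345).
r_{12} = e_1·w_2 = 4.0089.
u_2 = w_2 − 4.0089·e_1 = (-2.0714, 0.1429, 3.0714, 0.8571, -1.8571).
‖u_2‖ = 4.2342, so e_2 = (-0.4892, 0.0337, 0.7254, 0.2024, -0.4386).
r_{13} = e_1·w_3 = 1.3363; r_{23} = e_2·w_3 = -0.3205.
u_3 = w_3 − 1.3363·e_1 + 0.3205·e_2 = (-4.5139, -1.2749, -2.4104, 1.3506, 1.5737).
‖u_3‖ = 5.6667, so e_3 = (-0.7966, -0.2250, -0.4254, 0.2383, 0.2777).
r_{14} = e_1·w_4 = -4.2762; r_{24} = e_2·w_4 = -0.2024; r_{34} = e_3·w_4 = 2.9381.
u_4 = w_4 + 4.2762·e_1 + 0.2024·e_2 − 2.9381·e_3 = (-0.6158, 2.3821, -1.7463, -0.3736, -2.1904).
‖u_4‖ = 3.7471, so e_4 = (-0.1643, 0.6357, -0.4660, -0.0997, -0.5846).

e_4 = (-0.1643, 0.6357, -0.4660, -0.0997, -0.5846)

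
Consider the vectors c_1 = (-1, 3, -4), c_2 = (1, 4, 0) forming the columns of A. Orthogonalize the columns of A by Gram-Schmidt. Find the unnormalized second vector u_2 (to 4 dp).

e_1 = c_1/‖c_1‖ = (-1, 3, -4)/5.0990 = (-0.1961, 0.5883, -0.7845).
r_{12} = e_1·c_2 = 2.1573.
u_2 = c_2 − 2.1573·e_1 = (1.4231, 2.7308, 1.6923).

u_2 = (1.4231, 2.7308, 1.6923)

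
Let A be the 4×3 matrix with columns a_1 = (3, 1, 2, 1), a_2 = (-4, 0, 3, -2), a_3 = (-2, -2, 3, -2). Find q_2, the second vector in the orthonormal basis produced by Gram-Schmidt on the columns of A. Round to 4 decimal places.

a_1 = (3, 1, 2, 1); ‖a_1‖ = 3.8730, so q_1 = (0.7746, 0.2582, 0.5164, 0.2582).
q_1·a_2 = 0.7746·(-4) + 0.2582·0 + 0.5164·3 + 0.2582·(-2) = -2.0656.
u_2 = a_2 + 2.0656·q_1 = (-2.4000, 0.5333, 4.0667, -1.4667).
‖u_2‖ = 4.9733, so q_2 = (-0.4826, 0.1072, 0.8177, -0.2949).

q_2 = (-0.4826, 0.1072, 0.8177, -0.2949)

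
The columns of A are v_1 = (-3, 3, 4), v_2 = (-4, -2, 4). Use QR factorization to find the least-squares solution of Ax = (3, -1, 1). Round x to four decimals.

v_1 = (-3, 3, 4); ‖v_1‖ = 5.8310, so q_1 = (-0.5145, 0.5145, 0.6860).
q_1·v_2 = (-0.5145)·(-4) + 0.5145·(-2) + 0.6860·4 = 3.7730.
u_2 = v_2 − 3.7730·q_1 = (-2.0588, -3.9412, 1.4118).
‖u_2‖ = 4.6653, so q_2 = (-0.4413, -0.8448, 0.3026).
Qᵀb = (-1.3720, -0.1765).
Back-substitute: x_2 = -0.1765/4.6653 = -0.0378.
x_1 = (-1.3720 − 3.7730·(-0.0378))/5.8310 = -0.2108.

x = (-0.2108, -0.0378)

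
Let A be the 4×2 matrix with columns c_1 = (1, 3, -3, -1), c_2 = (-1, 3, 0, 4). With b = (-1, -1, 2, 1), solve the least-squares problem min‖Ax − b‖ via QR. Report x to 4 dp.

x = (-0.5833, 0.1667)

c_1 = (1, 3, -3, -1); ‖c_1‖ = 4.4721, so q_1 = (0.2236, 0.6708, -0.6708, -0.2236).
q_1·c_2 = 0.2236·(-1) + 0.6708·3 + (-0.6708)·0 + (-0.2236)·4 = 0.8944.
u_2 = c_2 − 0.8944·q_1 = (-1.2000, 2.4000, 0.6000, 4.2000).
‖u_2‖ = 5.0200, so q_2 = (-0.2390, 0.4781, 0.1195, 0.8367).
Qᵀb = (-2.4597, 0.8367).
Back-substitute: x_2 = 0.8367/5.0200 = 0.1667.
x_1 = (-2.4597 − 0.8944·0.1667)/4.4721 = -0.5833.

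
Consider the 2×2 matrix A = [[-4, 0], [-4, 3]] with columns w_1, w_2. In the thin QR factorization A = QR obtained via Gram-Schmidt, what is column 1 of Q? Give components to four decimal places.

q_1 = (-0.7071, -0.7071)

w_1 = (-4, -4); ‖w_1‖ = 5.6569, so q_1 = (-0.7071, -0.7071).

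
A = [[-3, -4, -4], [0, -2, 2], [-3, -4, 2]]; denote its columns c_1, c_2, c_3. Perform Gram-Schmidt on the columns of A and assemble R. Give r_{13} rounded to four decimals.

r_{13} = 1.4142

e_1 = c_1/‖c_1‖ = (-3, 0, -3)/4.2426 = (-0.7071, 0.0000, -0.7071).
r_{13} = e_1·c_3 = 1.4142.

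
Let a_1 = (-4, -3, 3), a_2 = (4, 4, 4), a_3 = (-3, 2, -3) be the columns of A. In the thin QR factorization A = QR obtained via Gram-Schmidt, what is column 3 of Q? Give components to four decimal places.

a_1 = (-4, -3, 3); ‖a_1‖ = 5.8310, so q_1 = (-0.6860, -0.5145, 0.5145).
q_1·a_2 = (-0.6860)·4 + (-0.5145)·4 + 0.5145·4 = -2.7440.
u_2 = a_2 + 2.7440·q_1 = (2.1176, 2.5882, 5.4118).
‖u_2‖ = 6.3616, so q_2 = (0.3329, 0.4068, 0.8507).
q_1·a_3 = (-0.6860)·(-3) + (-0.5145)·2 + 0.5145·(-3) = -0.5145; q_2·a_3 = 0.3329·(-3) + 0.4068·2 + 0.8507·(-3) = -2.7370.
u_3 = a_3 + 0.5145·q_1 + 2.7370·q_2 = (-2.4419, 2.8488, -0.4070).
‖u_3‖ = 3.7741, so q_3 = (-0.6470, 0.7548, -0.1078).

q_3 = (-0.6470, 0.7548, -0.1078)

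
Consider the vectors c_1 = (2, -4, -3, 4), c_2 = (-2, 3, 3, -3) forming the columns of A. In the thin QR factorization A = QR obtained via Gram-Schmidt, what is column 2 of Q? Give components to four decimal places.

e_2 = (-0.4678, -0.3801, 0.7016, 0.3801)

e_1 = c_1/‖c_1‖ = (2, -4, -3, 4)/6.7082 = (0.2981, -0.5963, -0.4472, 0.5963).
r_{12} = e_1·c_2 = -5.5156.
u_2 = c_2 + 5.5156·e_1 = (-0.3556, -0.2889, 0.5333, 0.2889).
‖u_2‖ = 0.7601, so e_2 = (-0.4678, -0.3801, 0.7016, 0.3801).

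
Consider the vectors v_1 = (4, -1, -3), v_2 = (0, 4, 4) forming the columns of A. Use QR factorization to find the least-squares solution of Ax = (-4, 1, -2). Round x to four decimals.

x = (-0.7222, -0.4861)

v_1 = (4, -1, -3); ‖v_1‖ = 5.0990, so q_1 = (0.7845, -0.1961, -0.5883).
q_1·v_2 = 0.7845·0 + (-0.1961)·4 + (-0.5883)·4 = -3.1379.
u_2 = v_2 + 3.1379·q_1 = (2.4615, 3.3846, 2.1538).
‖u_2‖ = 4.7068, so q_2 = (0.5230, 0.7191, 0.4576).
Qᵀb = (-2.1573, -2.2880).
Back-substitute: x_2 = -2.2880/4.7068 = -0.4861.
x_1 = (-2.1573 + 3.1379·(-0.4861))/5.0990 = -0.7222.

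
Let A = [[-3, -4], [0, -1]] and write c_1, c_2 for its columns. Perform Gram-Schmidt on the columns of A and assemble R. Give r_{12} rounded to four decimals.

r_{12} = 4.0000

e_1 = c_1/‖c_1‖ = (-3, 0)/3.0000 = (-1.0000, 0.0000).
r_{12} = e_1·c_2 = 4.0000.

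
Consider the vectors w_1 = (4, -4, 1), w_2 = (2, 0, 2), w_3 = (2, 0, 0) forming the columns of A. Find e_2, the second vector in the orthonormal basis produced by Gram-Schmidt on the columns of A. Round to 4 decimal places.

e_2 = (0.3534, 0.5437, 0.7612)

e_1 = w_1/‖w_1‖ = (4, -4, 1)/5.7446 = (0.6963, -0.6963, 0.1741).
r_{12} = e_1·w_2 = 1.7408.
u_2 = w_2 − 1.7408·e_1 = (0.7879, 1.2121, 1.6970).
‖u_2‖ = 2.2293, so e_2 = (0.3534, 0.5437, 0.7612).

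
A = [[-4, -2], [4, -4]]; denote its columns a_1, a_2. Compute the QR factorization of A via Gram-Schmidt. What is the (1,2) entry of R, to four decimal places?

a_1 = (-4, 4); ‖a_1‖ = 5.6569, so q_1 = (-0.7071, 0.7071).
r_{12} = q_1·a_2 = -1.4142.

r_{12} = -1.4142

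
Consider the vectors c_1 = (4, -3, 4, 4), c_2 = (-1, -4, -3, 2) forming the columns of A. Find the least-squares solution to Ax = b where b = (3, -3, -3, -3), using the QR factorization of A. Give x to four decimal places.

c_1 = (4, -3, 4, 4); ‖c_1‖ = 7.5498, so e_1 = (0.5298, -0.3974, 0.5298, 0.5298).
e_1·c_2 = 0.5298·(-1) + (-0.3974)·(-4) + 0.5298·(-3) + 0.5298·2 = 0.5298.
u_2 = c_2 − 0.5298·e_1 = (-1.2807, -3.7895, -3.2807, 1.7193).
‖u_2‖ = 5.4515, so e_2 = (-0.2349, -0.6951, -0.6018, 0.3154).
Qᵀb = (-0.3974, 2.2398).
Back-substitute: x_2 = 2.2398/5.4515 = 0.4109.
x_1 = (-0.3974 − 0.5298·0.4109)/7.5498 = -0.0815.

x = (-0.0815, 0.4109)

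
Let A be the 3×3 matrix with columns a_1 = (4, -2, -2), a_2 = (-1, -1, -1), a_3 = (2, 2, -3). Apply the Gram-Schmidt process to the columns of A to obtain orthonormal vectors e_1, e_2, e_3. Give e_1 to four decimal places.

a_1 = (4, -2, -2); ‖a_1‖ = 4.8990, so e_1 = (0.8165, -0.4082, -0.4082).

e_1 = (0.8165, -0.4082, -0.4082)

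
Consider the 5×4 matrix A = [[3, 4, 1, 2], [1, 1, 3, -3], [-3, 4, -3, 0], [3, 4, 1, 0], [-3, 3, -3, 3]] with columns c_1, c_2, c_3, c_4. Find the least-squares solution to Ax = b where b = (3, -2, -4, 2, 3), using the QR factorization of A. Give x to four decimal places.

c_1 = (3, 1, -3, 3, -3); ‖c_1‖ = 6.0828, so q_1 = (0.4932, 0.1644, -0.4932, 0.4932, -0.4932).
q_1·c_2 = 0.4932·4 + 0.1644·1 + (-0.4932)·4 + 0.4932·4 + (-0.4932)·3 = 0.6576.
u_2 = c_2 − 0.6576·q_1 = (3.6757, 0.8919, 4.3243, 3.6757, 3.3243).
‖u_2‖ = 7.5873, so q_2 = (0.4844, 0.1176, 0.5699, 0.4844, 0.4381).
q_1·c_3 = 0.4932·1 + 0.1644·3 + (-0.4932)·(-3) + 0.4932·1 + (-0.4932)·(-3) = 4.4388; q_2·c_3 = 0.4844·1 + 0.1176·3 + 0.5699·(-3) + 0.4844·1 + 0.4381·(-3) = -1.7027.
u_3 = c_3 − 4.4388·q_1 + 1.7027·q_2 = (-0.3643, 2.4704, 0.1596, -0.3643, -0.0648).
‖u_3‖ = 2.5295, so q_3 = (-0.1440, 0.9767, 0.0631, -0.1440, -0.0256).
q_1·c_4 = 0.4932·2 + 0.1644·(-3) + (-0.4932)·0 + 0.4932·0 + (-0.4932)·3 = -0.9864; q_2·c_4 = 0.4844·2 + 0.1176·(-3) + 0.5699·0 + 0.4844·0 + 0.4381·3 = 1.9307; q_3·c_4 = (-0.1440)·2 + 0.9767·(-3) + 0.0631·0 + (-0.1440)·0 + (-0.0256)·3 = -3.2949.
u_4 = c_4 + 0.9864·q_1 − 1.9307·q_2 + 3.2949·q_3 = (1.0766, 0.1532, -1.3789, -0.9234, 1.5832).
‖u_4‖ = 2.5383, so q_4 = (0.4241, 0.0604, -0.5432, -0.3638, 0.6237).
Qᵀb = (2.6304, 1.2218, -3.0027, 4.4682).
Back-substitute: x_4 = 4.4682/2.5383 = 1.7603.
x_3 = (-3.0027 + 3.2949·1.7603)/2.5295 = 1.1059.
x_2 = (1.2218 + 1.7027·1.1059 − 1.9307·1.7603)/7.5873 = -0.0387.
x_1 = (2.6304 − 0.6576·(-0.0387) − 4.4388·1.1059 + 0.9864·1.7603)/6.0828 = -0.0849.

x = (-0.0849, -0.0387, 1.1059, 1.7603)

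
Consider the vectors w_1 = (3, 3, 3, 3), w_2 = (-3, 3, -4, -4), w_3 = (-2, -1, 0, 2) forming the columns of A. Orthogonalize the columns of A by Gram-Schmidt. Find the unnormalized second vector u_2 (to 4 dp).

u_2 = (-1.0000, 5.0000, -2.0000, -2.0000)

w_1 = (3, 3, 3, 3); ‖w_1‖ = 6.0000, so q_1 = (0.5000, 0.5000, 0.5000, 0.5000).
q_1·w_2 = 0.5000·(-3) + 0.5000·3 + 0.5000·(-4) + 0.5000·(-4) = -4.0000.
u_2 = w_2 + 4.0000·q_1 = (-1.0000, 5.0000, -2.0000, -2.0000).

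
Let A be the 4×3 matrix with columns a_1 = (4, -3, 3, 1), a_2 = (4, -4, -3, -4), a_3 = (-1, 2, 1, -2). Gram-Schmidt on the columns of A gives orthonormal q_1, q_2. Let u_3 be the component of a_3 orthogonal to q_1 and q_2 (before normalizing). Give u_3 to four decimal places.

u_3 = (0.1706, 1.0599, 1.5051, -2.0181)

q_1 = a_1/‖a_1‖ = (4, -3, 3, 1)/5.9161 = (0.6761, -0.5071, 0.5071, 0.1690).
r_{12} = q_1·a_2 = 2.5355.
u_2 = a_2 − 2.5355·q_1 = (2.2857, -2.7143, -4.2857, -4.4286).
‖u_2‖ = 7.1114, so q_2 = (0.3214, -0.3817, -0.6027, -0.6227).
r_{13} = q_1·a_3 = -1.5213; r_{23} = q_2·a_3 = -0.4419.
u_3 = a_3 + 1.5213·q_1 + 0.4419·q_2 = (0.1706, 1.0599, 1.5051, -2.0181).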